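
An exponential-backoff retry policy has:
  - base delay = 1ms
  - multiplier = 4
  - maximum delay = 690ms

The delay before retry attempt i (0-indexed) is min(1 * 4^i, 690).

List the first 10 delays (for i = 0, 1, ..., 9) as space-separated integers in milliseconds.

Computing each delay:
  i=0: min(1*4^0, 690) = 1
  i=1: min(1*4^1, 690) = 4
  i=2: min(1*4^2, 690) = 16
  i=3: min(1*4^3, 690) = 64
  i=4: min(1*4^4, 690) = 256
  i=5: min(1*4^5, 690) = 690
  i=6: min(1*4^6, 690) = 690
  i=7: min(1*4^7, 690) = 690
  i=8: min(1*4^8, 690) = 690
  i=9: min(1*4^9, 690) = 690

Answer: 1 4 16 64 256 690 690 690 690 690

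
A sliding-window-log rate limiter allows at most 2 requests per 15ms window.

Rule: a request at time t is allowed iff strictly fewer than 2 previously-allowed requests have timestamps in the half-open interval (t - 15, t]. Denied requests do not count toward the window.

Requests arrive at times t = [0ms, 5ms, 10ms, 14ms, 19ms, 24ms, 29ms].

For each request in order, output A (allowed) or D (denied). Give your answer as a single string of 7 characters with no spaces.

Answer: AADDAAD

Derivation:
Tracking allowed requests in the window:
  req#1 t=0ms: ALLOW
  req#2 t=5ms: ALLOW
  req#3 t=10ms: DENY
  req#4 t=14ms: DENY
  req#5 t=19ms: ALLOW
  req#6 t=24ms: ALLOW
  req#7 t=29ms: DENY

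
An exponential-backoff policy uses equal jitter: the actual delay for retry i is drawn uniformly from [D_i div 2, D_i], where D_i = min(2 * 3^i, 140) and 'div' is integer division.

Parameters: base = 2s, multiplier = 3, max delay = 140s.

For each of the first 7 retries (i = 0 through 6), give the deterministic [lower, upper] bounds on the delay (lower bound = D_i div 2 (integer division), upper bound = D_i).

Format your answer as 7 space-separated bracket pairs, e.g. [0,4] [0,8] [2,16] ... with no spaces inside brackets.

Answer: [1,2] [3,6] [9,18] [27,54] [70,140] [70,140] [70,140]

Derivation:
Computing bounds per retry:
  i=0: D_i=min(2*3^0,140)=2, bounds=[1,2]
  i=1: D_i=min(2*3^1,140)=6, bounds=[3,6]
  i=2: D_i=min(2*3^2,140)=18, bounds=[9,18]
  i=3: D_i=min(2*3^3,140)=54, bounds=[27,54]
  i=4: D_i=min(2*3^4,140)=140, bounds=[70,140]
  i=5: D_i=min(2*3^5,140)=140, bounds=[70,140]
  i=6: D_i=min(2*3^6,140)=140, bounds=[70,140]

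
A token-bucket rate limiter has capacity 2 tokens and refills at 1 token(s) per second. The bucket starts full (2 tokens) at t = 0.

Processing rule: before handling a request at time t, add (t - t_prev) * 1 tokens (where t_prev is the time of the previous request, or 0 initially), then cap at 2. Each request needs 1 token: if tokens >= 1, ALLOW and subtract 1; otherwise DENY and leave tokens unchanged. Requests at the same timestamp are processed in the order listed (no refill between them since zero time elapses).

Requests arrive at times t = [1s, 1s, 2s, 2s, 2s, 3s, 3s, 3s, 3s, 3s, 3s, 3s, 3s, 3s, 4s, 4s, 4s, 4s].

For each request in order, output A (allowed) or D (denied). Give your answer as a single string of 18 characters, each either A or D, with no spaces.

Simulating step by step:
  req#1 t=1s: ALLOW
  req#2 t=1s: ALLOW
  req#3 t=2s: ALLOW
  req#4 t=2s: DENY
  req#5 t=2s: DENY
  req#6 t=3s: ALLOW
  req#7 t=3s: DENY
  req#8 t=3s: DENY
  req#9 t=3s: DENY
  req#10 t=3s: DENY
  req#11 t=3s: DENY
  req#12 t=3s: DENY
  req#13 t=3s: DENY
  req#14 t=3s: DENY
  req#15 t=4s: ALLOW
  req#16 t=4s: DENY
  req#17 t=4s: DENY
  req#18 t=4s: DENY

Answer: AAADDADDDDDDDDADDD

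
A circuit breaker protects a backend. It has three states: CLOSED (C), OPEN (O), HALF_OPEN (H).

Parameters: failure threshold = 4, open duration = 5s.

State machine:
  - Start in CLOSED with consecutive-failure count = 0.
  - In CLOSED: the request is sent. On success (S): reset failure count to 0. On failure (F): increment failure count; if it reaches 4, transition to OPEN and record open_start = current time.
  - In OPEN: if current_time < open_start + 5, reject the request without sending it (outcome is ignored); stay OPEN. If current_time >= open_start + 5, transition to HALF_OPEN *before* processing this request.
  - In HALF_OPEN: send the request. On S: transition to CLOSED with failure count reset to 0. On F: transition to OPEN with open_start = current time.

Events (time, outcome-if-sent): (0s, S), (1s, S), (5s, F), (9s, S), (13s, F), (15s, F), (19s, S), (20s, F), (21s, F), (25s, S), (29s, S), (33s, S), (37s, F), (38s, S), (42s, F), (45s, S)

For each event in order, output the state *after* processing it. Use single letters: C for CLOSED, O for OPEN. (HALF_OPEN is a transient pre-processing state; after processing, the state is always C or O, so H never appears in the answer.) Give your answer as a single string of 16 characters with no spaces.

State after each event:
  event#1 t=0s outcome=S: state=CLOSED
  event#2 t=1s outcome=S: state=CLOSED
  event#3 t=5s outcome=F: state=CLOSED
  event#4 t=9s outcome=S: state=CLOSED
  event#5 t=13s outcome=F: state=CLOSED
  event#6 t=15s outcome=F: state=CLOSED
  event#7 t=19s outcome=S: state=CLOSED
  event#8 t=20s outcome=F: state=CLOSED
  event#9 t=21s outcome=F: state=CLOSED
  event#10 t=25s outcome=S: state=CLOSED
  event#11 t=29s outcome=S: state=CLOSED
  event#12 t=33s outcome=S: state=CLOSED
  event#13 t=37s outcome=F: state=CLOSED
  event#14 t=38s outcome=S: state=CLOSED
  event#15 t=42s outcome=F: state=CLOSED
  event#16 t=45s outcome=S: state=CLOSED

Answer: CCCCCCCCCCCCCCCC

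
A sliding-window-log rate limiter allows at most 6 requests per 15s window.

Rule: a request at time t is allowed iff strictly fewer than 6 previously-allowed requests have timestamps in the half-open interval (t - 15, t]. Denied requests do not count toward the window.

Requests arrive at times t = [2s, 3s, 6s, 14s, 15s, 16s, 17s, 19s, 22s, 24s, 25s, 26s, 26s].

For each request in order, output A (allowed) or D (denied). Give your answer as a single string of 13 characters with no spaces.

Answer: AAAAAAAAADDDD

Derivation:
Tracking allowed requests in the window:
  req#1 t=2s: ALLOW
  req#2 t=3s: ALLOW
  req#3 t=6s: ALLOW
  req#4 t=14s: ALLOW
  req#5 t=15s: ALLOW
  req#6 t=16s: ALLOW
  req#7 t=17s: ALLOW
  req#8 t=19s: ALLOW
  req#9 t=22s: ALLOW
  req#10 t=24s: DENY
  req#11 t=25s: DENY
  req#12 t=26s: DENY
  req#13 t=26s: DENY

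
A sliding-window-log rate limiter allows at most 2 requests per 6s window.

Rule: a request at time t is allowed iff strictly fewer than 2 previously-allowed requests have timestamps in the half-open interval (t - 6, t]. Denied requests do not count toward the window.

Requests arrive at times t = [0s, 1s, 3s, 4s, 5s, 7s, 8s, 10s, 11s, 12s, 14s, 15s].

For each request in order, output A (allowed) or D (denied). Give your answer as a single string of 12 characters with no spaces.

Answer: AADDDAADDDAA

Derivation:
Tracking allowed requests in the window:
  req#1 t=0s: ALLOW
  req#2 t=1s: ALLOW
  req#3 t=3s: DENY
  req#4 t=4s: DENY
  req#5 t=5s: DENY
  req#6 t=7s: ALLOW
  req#7 t=8s: ALLOW
  req#8 t=10s: DENY
  req#9 t=11s: DENY
  req#10 t=12s: DENY
  req#11 t=14s: ALLOW
  req#12 t=15s: ALLOW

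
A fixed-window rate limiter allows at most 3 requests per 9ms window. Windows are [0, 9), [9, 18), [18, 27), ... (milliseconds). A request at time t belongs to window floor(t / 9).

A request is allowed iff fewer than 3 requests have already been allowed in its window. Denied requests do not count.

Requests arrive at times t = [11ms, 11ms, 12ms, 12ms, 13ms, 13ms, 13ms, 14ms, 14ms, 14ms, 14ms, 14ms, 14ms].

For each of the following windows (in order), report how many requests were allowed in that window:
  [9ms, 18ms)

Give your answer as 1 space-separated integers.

Answer: 3

Derivation:
Processing requests:
  req#1 t=11ms (window 1): ALLOW
  req#2 t=11ms (window 1): ALLOW
  req#3 t=12ms (window 1): ALLOW
  req#4 t=12ms (window 1): DENY
  req#5 t=13ms (window 1): DENY
  req#6 t=13ms (window 1): DENY
  req#7 t=13ms (window 1): DENY
  req#8 t=14ms (window 1): DENY
  req#9 t=14ms (window 1): DENY
  req#10 t=14ms (window 1): DENY
  req#11 t=14ms (window 1): DENY
  req#12 t=14ms (window 1): DENY
  req#13 t=14ms (window 1): DENY

Allowed counts by window: 3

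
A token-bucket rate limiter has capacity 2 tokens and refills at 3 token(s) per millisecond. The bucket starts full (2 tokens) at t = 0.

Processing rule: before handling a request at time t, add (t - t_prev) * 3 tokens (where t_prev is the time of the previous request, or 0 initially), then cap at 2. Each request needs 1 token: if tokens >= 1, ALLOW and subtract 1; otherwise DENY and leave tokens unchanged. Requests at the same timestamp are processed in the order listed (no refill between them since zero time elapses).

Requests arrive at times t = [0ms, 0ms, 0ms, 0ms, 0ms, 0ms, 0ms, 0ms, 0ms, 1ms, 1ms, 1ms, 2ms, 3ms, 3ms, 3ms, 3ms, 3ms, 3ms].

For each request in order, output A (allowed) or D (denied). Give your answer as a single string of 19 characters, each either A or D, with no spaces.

Answer: AADDDDDDDAADAAADDDD

Derivation:
Simulating step by step:
  req#1 t=0ms: ALLOW
  req#2 t=0ms: ALLOW
  req#3 t=0ms: DENY
  req#4 t=0ms: DENY
  req#5 t=0ms: DENY
  req#6 t=0ms: DENY
  req#7 t=0ms: DENY
  req#8 t=0ms: DENY
  req#9 t=0ms: DENY
  req#10 t=1ms: ALLOW
  req#11 t=1ms: ALLOW
  req#12 t=1ms: DENY
  req#13 t=2ms: ALLOW
  req#14 t=3ms: ALLOW
  req#15 t=3ms: ALLOW
  req#16 t=3ms: DENY
  req#17 t=3ms: DENY
  req#18 t=3ms: DENY
  req#19 t=3ms: DENY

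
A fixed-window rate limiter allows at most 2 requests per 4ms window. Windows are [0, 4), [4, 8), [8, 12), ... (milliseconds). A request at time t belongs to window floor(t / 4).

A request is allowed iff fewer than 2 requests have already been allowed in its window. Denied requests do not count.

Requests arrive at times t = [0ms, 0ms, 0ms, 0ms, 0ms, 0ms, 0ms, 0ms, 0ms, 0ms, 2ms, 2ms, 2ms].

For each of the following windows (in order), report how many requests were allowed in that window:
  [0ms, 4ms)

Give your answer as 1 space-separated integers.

Answer: 2

Derivation:
Processing requests:
  req#1 t=0ms (window 0): ALLOW
  req#2 t=0ms (window 0): ALLOW
  req#3 t=0ms (window 0): DENY
  req#4 t=0ms (window 0): DENY
  req#5 t=0ms (window 0): DENY
  req#6 t=0ms (window 0): DENY
  req#7 t=0ms (window 0): DENY
  req#8 t=0ms (window 0): DENY
  req#9 t=0ms (window 0): DENY
  req#10 t=0ms (window 0): DENY
  req#11 t=2ms (window 0): DENY
  req#12 t=2ms (window 0): DENY
  req#13 t=2ms (window 0): DENY

Allowed counts by window: 2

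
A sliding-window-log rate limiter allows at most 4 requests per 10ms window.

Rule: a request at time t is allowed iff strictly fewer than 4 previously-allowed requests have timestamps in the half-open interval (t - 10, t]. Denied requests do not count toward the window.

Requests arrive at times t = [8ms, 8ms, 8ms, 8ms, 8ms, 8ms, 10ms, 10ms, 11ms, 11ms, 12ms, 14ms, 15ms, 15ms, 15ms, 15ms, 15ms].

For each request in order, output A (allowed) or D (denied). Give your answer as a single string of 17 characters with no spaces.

Tracking allowed requests in the window:
  req#1 t=8ms: ALLOW
  req#2 t=8ms: ALLOW
  req#3 t=8ms: ALLOW
  req#4 t=8ms: ALLOW
  req#5 t=8ms: DENY
  req#6 t=8ms: DENY
  req#7 t=10ms: DENY
  req#8 t=10ms: DENY
  req#9 t=11ms: DENY
  req#10 t=11ms: DENY
  req#11 t=12ms: DENY
  req#12 t=14ms: DENY
  req#13 t=15ms: DENY
  req#14 t=15ms: DENY
  req#15 t=15ms: DENY
  req#16 t=15ms: DENY
  req#17 t=15ms: DENY

Answer: AAAADDDDDDDDDDDDD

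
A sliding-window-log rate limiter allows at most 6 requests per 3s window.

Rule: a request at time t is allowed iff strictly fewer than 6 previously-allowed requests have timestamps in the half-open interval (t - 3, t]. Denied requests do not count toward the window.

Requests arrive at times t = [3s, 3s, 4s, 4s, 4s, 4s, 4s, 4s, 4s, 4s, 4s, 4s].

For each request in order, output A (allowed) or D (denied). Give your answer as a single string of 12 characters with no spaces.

Tracking allowed requests in the window:
  req#1 t=3s: ALLOW
  req#2 t=3s: ALLOW
  req#3 t=4s: ALLOW
  req#4 t=4s: ALLOW
  req#5 t=4s: ALLOW
  req#6 t=4s: ALLOW
  req#7 t=4s: DENY
  req#8 t=4s: DENY
  req#9 t=4s: DENY
  req#10 t=4s: DENY
  req#11 t=4s: DENY
  req#12 t=4s: DENY

Answer: AAAAAADDDDDD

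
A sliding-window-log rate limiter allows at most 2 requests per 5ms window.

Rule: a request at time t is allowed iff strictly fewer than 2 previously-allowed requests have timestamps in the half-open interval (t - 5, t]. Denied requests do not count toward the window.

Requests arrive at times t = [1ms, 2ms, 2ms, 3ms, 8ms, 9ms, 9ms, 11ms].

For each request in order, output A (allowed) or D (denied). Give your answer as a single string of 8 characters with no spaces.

Answer: AADDAADD

Derivation:
Tracking allowed requests in the window:
  req#1 t=1ms: ALLOW
  req#2 t=2ms: ALLOW
  req#3 t=2ms: DENY
  req#4 t=3ms: DENY
  req#5 t=8ms: ALLOW
  req#6 t=9ms: ALLOW
  req#7 t=9ms: DENY
  req#8 t=11ms: DENY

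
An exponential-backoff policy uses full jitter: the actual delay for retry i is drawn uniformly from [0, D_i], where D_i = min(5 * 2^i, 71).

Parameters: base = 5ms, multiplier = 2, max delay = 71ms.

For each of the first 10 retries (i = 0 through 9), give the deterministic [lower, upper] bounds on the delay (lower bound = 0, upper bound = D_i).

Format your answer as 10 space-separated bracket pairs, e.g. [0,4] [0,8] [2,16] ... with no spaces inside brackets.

Computing bounds per retry:
  i=0: D_i=min(5*2^0,71)=5, bounds=[0,5]
  i=1: D_i=min(5*2^1,71)=10, bounds=[0,10]
  i=2: D_i=min(5*2^2,71)=20, bounds=[0,20]
  i=3: D_i=min(5*2^3,71)=40, bounds=[0,40]
  i=4: D_i=min(5*2^4,71)=71, bounds=[0,71]
  i=5: D_i=min(5*2^5,71)=71, bounds=[0,71]
  i=6: D_i=min(5*2^6,71)=71, bounds=[0,71]
  i=7: D_i=min(5*2^7,71)=71, bounds=[0,71]
  i=8: D_i=min(5*2^8,71)=71, bounds=[0,71]
  i=9: D_i=min(5*2^9,71)=71, bounds=[0,71]

Answer: [0,5] [0,10] [0,20] [0,40] [0,71] [0,71] [0,71] [0,71] [0,71] [0,71]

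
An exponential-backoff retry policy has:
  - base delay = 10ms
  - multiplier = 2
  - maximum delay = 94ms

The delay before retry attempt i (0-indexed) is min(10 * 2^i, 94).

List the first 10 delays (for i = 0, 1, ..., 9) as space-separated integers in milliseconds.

Answer: 10 20 40 80 94 94 94 94 94 94

Derivation:
Computing each delay:
  i=0: min(10*2^0, 94) = 10
  i=1: min(10*2^1, 94) = 20
  i=2: min(10*2^2, 94) = 40
  i=3: min(10*2^3, 94) = 80
  i=4: min(10*2^4, 94) = 94
  i=5: min(10*2^5, 94) = 94
  i=6: min(10*2^6, 94) = 94
  i=7: min(10*2^7, 94) = 94
  i=8: min(10*2^8, 94) = 94
  i=9: min(10*2^9, 94) = 94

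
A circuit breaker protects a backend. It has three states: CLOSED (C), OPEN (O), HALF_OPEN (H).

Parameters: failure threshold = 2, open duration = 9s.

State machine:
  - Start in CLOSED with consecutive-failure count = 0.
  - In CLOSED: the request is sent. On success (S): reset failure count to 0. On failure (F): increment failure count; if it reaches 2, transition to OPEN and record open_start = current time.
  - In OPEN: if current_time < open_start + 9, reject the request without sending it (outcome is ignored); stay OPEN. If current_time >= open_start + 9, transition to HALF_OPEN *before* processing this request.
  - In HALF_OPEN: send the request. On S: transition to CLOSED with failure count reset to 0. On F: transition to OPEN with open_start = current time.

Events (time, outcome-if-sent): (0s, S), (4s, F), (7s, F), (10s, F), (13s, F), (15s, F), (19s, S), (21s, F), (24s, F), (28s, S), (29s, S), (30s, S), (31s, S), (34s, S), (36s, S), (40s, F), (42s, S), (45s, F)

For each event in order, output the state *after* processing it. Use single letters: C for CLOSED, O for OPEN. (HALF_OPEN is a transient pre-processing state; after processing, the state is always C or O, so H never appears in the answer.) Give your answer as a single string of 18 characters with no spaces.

State after each event:
  event#1 t=0s outcome=S: state=CLOSED
  event#2 t=4s outcome=F: state=CLOSED
  event#3 t=7s outcome=F: state=OPEN
  event#4 t=10s outcome=F: state=OPEN
  event#5 t=13s outcome=F: state=OPEN
  event#6 t=15s outcome=F: state=OPEN
  event#7 t=19s outcome=S: state=CLOSED
  event#8 t=21s outcome=F: state=CLOSED
  event#9 t=24s outcome=F: state=OPEN
  event#10 t=28s outcome=S: state=OPEN
  event#11 t=29s outcome=S: state=OPEN
  event#12 t=30s outcome=S: state=OPEN
  event#13 t=31s outcome=S: state=OPEN
  event#14 t=34s outcome=S: state=CLOSED
  event#15 t=36s outcome=S: state=CLOSED
  event#16 t=40s outcome=F: state=CLOSED
  event#17 t=42s outcome=S: state=CLOSED
  event#18 t=45s outcome=F: state=CLOSED

Answer: CCOOOOCCOOOOOCCCCC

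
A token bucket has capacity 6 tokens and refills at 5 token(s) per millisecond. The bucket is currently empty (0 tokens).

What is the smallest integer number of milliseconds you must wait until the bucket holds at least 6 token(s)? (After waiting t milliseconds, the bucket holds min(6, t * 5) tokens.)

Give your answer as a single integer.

Need t * 5 >= 6, so t >= 6/5.
Smallest integer t = ceil(6/5) = 2.

Answer: 2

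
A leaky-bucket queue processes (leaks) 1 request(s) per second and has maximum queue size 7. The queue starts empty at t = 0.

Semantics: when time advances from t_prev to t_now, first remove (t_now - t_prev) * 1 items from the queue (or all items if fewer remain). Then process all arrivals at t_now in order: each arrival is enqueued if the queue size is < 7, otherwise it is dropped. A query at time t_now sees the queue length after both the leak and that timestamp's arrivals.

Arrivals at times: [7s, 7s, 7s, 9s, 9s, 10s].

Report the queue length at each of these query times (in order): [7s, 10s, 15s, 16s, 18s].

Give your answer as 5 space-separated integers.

Queue lengths at query times:
  query t=7s: backlog = 3
  query t=10s: backlog = 3
  query t=15s: backlog = 0
  query t=16s: backlog = 0
  query t=18s: backlog = 0

Answer: 3 3 0 0 0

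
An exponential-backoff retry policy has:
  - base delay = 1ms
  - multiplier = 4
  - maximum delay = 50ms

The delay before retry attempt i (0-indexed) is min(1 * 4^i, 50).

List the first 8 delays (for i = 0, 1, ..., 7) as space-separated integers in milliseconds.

Answer: 1 4 16 50 50 50 50 50

Derivation:
Computing each delay:
  i=0: min(1*4^0, 50) = 1
  i=1: min(1*4^1, 50) = 4
  i=2: min(1*4^2, 50) = 16
  i=3: min(1*4^3, 50) = 50
  i=4: min(1*4^4, 50) = 50
  i=5: min(1*4^5, 50) = 50
  i=6: min(1*4^6, 50) = 50
  i=7: min(1*4^7, 50) = 50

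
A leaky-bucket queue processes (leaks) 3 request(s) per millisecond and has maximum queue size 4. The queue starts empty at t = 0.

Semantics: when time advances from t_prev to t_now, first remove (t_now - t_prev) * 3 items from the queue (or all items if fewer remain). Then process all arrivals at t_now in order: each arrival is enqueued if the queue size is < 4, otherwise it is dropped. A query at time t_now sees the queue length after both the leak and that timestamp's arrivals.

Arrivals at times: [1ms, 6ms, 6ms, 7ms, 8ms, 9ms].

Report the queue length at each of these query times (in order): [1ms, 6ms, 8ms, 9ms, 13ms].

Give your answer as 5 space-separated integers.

Answer: 1 2 1 1 0

Derivation:
Queue lengths at query times:
  query t=1ms: backlog = 1
  query t=6ms: backlog = 2
  query t=8ms: backlog = 1
  query t=9ms: backlog = 1
  query t=13ms: backlog = 0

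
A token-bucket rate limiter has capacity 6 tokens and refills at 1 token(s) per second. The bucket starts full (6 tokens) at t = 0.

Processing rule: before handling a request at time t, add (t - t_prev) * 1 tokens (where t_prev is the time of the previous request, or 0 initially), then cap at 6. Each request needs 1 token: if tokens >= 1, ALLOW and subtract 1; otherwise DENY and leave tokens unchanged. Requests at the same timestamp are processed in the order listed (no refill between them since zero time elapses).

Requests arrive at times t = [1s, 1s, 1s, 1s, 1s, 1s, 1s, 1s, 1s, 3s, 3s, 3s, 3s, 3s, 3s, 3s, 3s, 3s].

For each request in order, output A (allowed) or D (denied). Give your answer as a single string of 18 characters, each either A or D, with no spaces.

Answer: AAAAAADDDAADDDDDDD

Derivation:
Simulating step by step:
  req#1 t=1s: ALLOW
  req#2 t=1s: ALLOW
  req#3 t=1s: ALLOW
  req#4 t=1s: ALLOW
  req#5 t=1s: ALLOW
  req#6 t=1s: ALLOW
  req#7 t=1s: DENY
  req#8 t=1s: DENY
  req#9 t=1s: DENY
  req#10 t=3s: ALLOW
  req#11 t=3s: ALLOW
  req#12 t=3s: DENY
  req#13 t=3s: DENY
  req#14 t=3s: DENY
  req#15 t=3s: DENY
  req#16 t=3s: DENY
  req#17 t=3s: DENY
  req#18 t=3s: DENY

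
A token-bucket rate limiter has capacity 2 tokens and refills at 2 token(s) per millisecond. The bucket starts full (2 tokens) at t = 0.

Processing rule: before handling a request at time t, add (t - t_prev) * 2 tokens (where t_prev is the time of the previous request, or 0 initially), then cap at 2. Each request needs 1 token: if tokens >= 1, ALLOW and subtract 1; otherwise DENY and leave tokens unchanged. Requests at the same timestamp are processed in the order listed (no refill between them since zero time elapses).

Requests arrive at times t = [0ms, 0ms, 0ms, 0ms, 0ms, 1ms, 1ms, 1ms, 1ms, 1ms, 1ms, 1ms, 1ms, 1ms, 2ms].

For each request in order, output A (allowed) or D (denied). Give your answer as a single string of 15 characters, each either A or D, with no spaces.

Answer: AADDDAADDDDDDDA

Derivation:
Simulating step by step:
  req#1 t=0ms: ALLOW
  req#2 t=0ms: ALLOW
  req#3 t=0ms: DENY
  req#4 t=0ms: DENY
  req#5 t=0ms: DENY
  req#6 t=1ms: ALLOW
  req#7 t=1ms: ALLOW
  req#8 t=1ms: DENY
  req#9 t=1ms: DENY
  req#10 t=1ms: DENY
  req#11 t=1ms: DENY
  req#12 t=1ms: DENY
  req#13 t=1ms: DENY
  req#14 t=1ms: DENY
  req#15 t=2ms: ALLOW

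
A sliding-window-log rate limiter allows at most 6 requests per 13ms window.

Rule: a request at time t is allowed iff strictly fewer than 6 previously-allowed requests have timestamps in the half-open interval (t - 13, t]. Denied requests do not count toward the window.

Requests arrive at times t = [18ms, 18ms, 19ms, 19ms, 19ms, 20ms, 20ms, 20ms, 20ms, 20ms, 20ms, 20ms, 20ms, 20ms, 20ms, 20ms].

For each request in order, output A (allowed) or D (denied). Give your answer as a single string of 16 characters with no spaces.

Answer: AAAAAADDDDDDDDDD

Derivation:
Tracking allowed requests in the window:
  req#1 t=18ms: ALLOW
  req#2 t=18ms: ALLOW
  req#3 t=19ms: ALLOW
  req#4 t=19ms: ALLOW
  req#5 t=19ms: ALLOW
  req#6 t=20ms: ALLOW
  req#7 t=20ms: DENY
  req#8 t=20ms: DENY
  req#9 t=20ms: DENY
  req#10 t=20ms: DENY
  req#11 t=20ms: DENY
  req#12 t=20ms: DENY
  req#13 t=20ms: DENY
  req#14 t=20ms: DENY
  req#15 t=20ms: DENY
  req#16 t=20ms: DENY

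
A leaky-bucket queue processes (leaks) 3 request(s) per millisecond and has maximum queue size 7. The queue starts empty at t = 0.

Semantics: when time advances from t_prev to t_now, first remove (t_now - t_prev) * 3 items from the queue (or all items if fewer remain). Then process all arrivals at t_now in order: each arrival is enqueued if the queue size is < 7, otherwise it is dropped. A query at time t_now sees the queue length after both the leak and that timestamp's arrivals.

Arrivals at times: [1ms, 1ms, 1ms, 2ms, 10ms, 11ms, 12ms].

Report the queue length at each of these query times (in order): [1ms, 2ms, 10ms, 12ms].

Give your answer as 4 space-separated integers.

Answer: 3 1 1 1

Derivation:
Queue lengths at query times:
  query t=1ms: backlog = 3
  query t=2ms: backlog = 1
  query t=10ms: backlog = 1
  query t=12ms: backlog = 1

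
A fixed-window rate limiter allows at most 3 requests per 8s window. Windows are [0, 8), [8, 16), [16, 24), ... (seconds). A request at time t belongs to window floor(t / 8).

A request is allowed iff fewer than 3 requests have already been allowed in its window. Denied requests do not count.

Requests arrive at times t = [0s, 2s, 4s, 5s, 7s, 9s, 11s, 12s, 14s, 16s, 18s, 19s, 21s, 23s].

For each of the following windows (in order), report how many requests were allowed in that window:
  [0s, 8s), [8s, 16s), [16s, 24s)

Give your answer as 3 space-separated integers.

Answer: 3 3 3

Derivation:
Processing requests:
  req#1 t=0s (window 0): ALLOW
  req#2 t=2s (window 0): ALLOW
  req#3 t=4s (window 0): ALLOW
  req#4 t=5s (window 0): DENY
  req#5 t=7s (window 0): DENY
  req#6 t=9s (window 1): ALLOW
  req#7 t=11s (window 1): ALLOW
  req#8 t=12s (window 1): ALLOW
  req#9 t=14s (window 1): DENY
  req#10 t=16s (window 2): ALLOW
  req#11 t=18s (window 2): ALLOW
  req#12 t=19s (window 2): ALLOW
  req#13 t=21s (window 2): DENY
  req#14 t=23s (window 2): DENY

Allowed counts by window: 3 3 3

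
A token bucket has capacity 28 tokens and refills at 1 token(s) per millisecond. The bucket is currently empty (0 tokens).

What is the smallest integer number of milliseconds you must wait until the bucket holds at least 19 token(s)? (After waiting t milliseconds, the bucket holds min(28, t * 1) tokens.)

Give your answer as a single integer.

Need t * 1 >= 19, so t >= 19/1.
Smallest integer t = ceil(19/1) = 19.

Answer: 19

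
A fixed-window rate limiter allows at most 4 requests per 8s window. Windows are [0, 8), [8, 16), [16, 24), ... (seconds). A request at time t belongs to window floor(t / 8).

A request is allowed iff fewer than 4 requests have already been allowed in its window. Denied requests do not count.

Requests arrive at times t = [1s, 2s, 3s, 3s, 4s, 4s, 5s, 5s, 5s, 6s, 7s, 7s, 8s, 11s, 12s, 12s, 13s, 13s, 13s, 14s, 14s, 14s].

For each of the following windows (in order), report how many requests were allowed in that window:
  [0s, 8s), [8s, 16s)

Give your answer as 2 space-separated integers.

Processing requests:
  req#1 t=1s (window 0): ALLOW
  req#2 t=2s (window 0): ALLOW
  req#3 t=3s (window 0): ALLOW
  req#4 t=3s (window 0): ALLOW
  req#5 t=4s (window 0): DENY
  req#6 t=4s (window 0): DENY
  req#7 t=5s (window 0): DENY
  req#8 t=5s (window 0): DENY
  req#9 t=5s (window 0): DENY
  req#10 t=6s (window 0): DENY
  req#11 t=7s (window 0): DENY
  req#12 t=7s (window 0): DENY
  req#13 t=8s (window 1): ALLOW
  req#14 t=11s (window 1): ALLOW
  req#15 t=12s (window 1): ALLOW
  req#16 t=12s (window 1): ALLOW
  req#17 t=13s (window 1): DENY
  req#18 t=13s (window 1): DENY
  req#19 t=13s (window 1): DENY
  req#20 t=14s (window 1): DENY
  req#21 t=14s (window 1): DENY
  req#22 t=14s (window 1): DENY

Allowed counts by window: 4 4

Answer: 4 4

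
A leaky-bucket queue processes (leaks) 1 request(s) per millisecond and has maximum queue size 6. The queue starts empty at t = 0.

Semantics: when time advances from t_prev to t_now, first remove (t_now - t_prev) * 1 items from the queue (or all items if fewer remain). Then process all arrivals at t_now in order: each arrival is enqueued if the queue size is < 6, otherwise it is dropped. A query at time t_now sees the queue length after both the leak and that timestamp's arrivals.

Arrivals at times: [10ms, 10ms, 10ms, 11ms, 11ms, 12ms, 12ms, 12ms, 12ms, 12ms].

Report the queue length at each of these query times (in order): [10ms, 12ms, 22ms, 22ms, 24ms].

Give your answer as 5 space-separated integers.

Answer: 3 6 0 0 0

Derivation:
Queue lengths at query times:
  query t=10ms: backlog = 3
  query t=12ms: backlog = 6
  query t=22ms: backlog = 0
  query t=22ms: backlog = 0
  query t=24ms: backlog = 0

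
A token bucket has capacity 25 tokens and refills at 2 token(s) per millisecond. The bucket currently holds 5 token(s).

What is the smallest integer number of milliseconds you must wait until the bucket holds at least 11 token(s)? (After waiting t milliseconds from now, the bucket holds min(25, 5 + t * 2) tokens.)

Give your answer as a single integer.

Answer: 3

Derivation:
Need 5 + t * 2 >= 11, so t >= 6/2.
Smallest integer t = ceil(6/2) = 3.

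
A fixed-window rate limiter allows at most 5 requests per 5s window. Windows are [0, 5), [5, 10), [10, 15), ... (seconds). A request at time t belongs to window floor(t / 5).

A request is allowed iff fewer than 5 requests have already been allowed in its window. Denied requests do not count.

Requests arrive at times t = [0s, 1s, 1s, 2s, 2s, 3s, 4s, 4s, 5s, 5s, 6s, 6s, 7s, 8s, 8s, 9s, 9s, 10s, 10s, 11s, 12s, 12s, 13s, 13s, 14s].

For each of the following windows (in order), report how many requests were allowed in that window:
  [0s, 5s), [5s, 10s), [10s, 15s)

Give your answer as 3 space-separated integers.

Answer: 5 5 5

Derivation:
Processing requests:
  req#1 t=0s (window 0): ALLOW
  req#2 t=1s (window 0): ALLOW
  req#3 t=1s (window 0): ALLOW
  req#4 t=2s (window 0): ALLOW
  req#5 t=2s (window 0): ALLOW
  req#6 t=3s (window 0): DENY
  req#7 t=4s (window 0): DENY
  req#8 t=4s (window 0): DENY
  req#9 t=5s (window 1): ALLOW
  req#10 t=5s (window 1): ALLOW
  req#11 t=6s (window 1): ALLOW
  req#12 t=6s (window 1): ALLOW
  req#13 t=7s (window 1): ALLOW
  req#14 t=8s (window 1): DENY
  req#15 t=8s (window 1): DENY
  req#16 t=9s (window 1): DENY
  req#17 t=9s (window 1): DENY
  req#18 t=10s (window 2): ALLOW
  req#19 t=10s (window 2): ALLOW
  req#20 t=11s (window 2): ALLOW
  req#21 t=12s (window 2): ALLOW
  req#22 t=12s (window 2): ALLOW
  req#23 t=13s (window 2): DENY
  req#24 t=13s (window 2): DENY
  req#25 t=14s (window 2): DENY

Allowed counts by window: 5 5 5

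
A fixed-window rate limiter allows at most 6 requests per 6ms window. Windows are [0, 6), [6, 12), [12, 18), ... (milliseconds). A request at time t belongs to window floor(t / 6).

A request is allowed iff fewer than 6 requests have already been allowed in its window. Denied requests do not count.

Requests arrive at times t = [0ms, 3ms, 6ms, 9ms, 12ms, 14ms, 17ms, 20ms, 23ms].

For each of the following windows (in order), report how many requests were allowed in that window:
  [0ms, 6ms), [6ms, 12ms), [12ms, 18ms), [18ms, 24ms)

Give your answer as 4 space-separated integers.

Processing requests:
  req#1 t=0ms (window 0): ALLOW
  req#2 t=3ms (window 0): ALLOW
  req#3 t=6ms (window 1): ALLOW
  req#4 t=9ms (window 1): ALLOW
  req#5 t=12ms (window 2): ALLOW
  req#6 t=14ms (window 2): ALLOW
  req#7 t=17ms (window 2): ALLOW
  req#8 t=20ms (window 3): ALLOW
  req#9 t=23ms (window 3): ALLOW

Allowed counts by window: 2 2 3 2

Answer: 2 2 3 2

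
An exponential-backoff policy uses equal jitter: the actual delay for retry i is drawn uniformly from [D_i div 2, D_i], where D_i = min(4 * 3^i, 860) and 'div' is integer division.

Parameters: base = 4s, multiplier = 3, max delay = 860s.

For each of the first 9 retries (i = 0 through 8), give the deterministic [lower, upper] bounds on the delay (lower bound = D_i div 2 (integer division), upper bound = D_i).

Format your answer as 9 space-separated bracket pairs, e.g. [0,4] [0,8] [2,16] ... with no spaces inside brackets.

Answer: [2,4] [6,12] [18,36] [54,108] [162,324] [430,860] [430,860] [430,860] [430,860]

Derivation:
Computing bounds per retry:
  i=0: D_i=min(4*3^0,860)=4, bounds=[2,4]
  i=1: D_i=min(4*3^1,860)=12, bounds=[6,12]
  i=2: D_i=min(4*3^2,860)=36, bounds=[18,36]
  i=3: D_i=min(4*3^3,860)=108, bounds=[54,108]
  i=4: D_i=min(4*3^4,860)=324, bounds=[162,324]
  i=5: D_i=min(4*3^5,860)=860, bounds=[430,860]
  i=6: D_i=min(4*3^6,860)=860, bounds=[430,860]
  i=7: D_i=min(4*3^7,860)=860, bounds=[430,860]
  i=8: D_i=min(4*3^8,860)=860, bounds=[430,860]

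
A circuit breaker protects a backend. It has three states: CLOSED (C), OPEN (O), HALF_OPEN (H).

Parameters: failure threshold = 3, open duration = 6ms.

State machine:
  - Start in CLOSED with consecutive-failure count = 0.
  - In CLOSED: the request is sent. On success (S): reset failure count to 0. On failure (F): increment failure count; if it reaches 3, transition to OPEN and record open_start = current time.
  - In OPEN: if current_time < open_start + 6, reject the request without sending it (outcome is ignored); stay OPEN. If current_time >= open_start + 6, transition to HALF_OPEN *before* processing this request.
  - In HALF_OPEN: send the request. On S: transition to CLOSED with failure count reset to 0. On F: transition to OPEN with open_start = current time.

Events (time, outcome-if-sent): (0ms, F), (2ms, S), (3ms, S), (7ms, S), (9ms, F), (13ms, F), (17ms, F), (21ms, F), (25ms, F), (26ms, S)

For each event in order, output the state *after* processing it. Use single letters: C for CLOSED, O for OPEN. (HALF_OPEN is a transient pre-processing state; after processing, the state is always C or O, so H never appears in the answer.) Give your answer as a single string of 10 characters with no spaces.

State after each event:
  event#1 t=0ms outcome=F: state=CLOSED
  event#2 t=2ms outcome=S: state=CLOSED
  event#3 t=3ms outcome=S: state=CLOSED
  event#4 t=7ms outcome=S: state=CLOSED
  event#5 t=9ms outcome=F: state=CLOSED
  event#6 t=13ms outcome=F: state=CLOSED
  event#7 t=17ms outcome=F: state=OPEN
  event#8 t=21ms outcome=F: state=OPEN
  event#9 t=25ms outcome=F: state=OPEN
  event#10 t=26ms outcome=S: state=OPEN

Answer: CCCCCCOOOO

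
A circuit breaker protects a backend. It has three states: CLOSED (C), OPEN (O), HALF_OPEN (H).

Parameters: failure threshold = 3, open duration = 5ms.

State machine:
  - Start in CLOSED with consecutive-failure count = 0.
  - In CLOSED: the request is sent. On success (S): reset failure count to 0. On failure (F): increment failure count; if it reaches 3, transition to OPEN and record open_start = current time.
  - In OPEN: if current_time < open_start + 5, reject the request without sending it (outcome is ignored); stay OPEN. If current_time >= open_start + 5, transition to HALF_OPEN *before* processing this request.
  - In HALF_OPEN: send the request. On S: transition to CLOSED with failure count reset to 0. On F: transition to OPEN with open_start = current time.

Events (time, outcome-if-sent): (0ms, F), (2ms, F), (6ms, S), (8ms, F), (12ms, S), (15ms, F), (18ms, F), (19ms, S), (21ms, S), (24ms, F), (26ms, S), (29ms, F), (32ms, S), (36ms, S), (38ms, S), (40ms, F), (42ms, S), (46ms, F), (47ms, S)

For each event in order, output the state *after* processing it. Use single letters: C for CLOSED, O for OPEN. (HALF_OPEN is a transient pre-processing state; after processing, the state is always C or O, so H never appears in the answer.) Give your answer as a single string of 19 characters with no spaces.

State after each event:
  event#1 t=0ms outcome=F: state=CLOSED
  event#2 t=2ms outcome=F: state=CLOSED
  event#3 t=6ms outcome=S: state=CLOSED
  event#4 t=8ms outcome=F: state=CLOSED
  event#5 t=12ms outcome=S: state=CLOSED
  event#6 t=15ms outcome=F: state=CLOSED
  event#7 t=18ms outcome=F: state=CLOSED
  event#8 t=19ms outcome=S: state=CLOSED
  event#9 t=21ms outcome=S: state=CLOSED
  event#10 t=24ms outcome=F: state=CLOSED
  event#11 t=26ms outcome=S: state=CLOSED
  event#12 t=29ms outcome=F: state=CLOSED
  event#13 t=32ms outcome=S: state=CLOSED
  event#14 t=36ms outcome=S: state=CLOSED
  event#15 t=38ms outcome=S: state=CLOSED
  event#16 t=40ms outcome=F: state=CLOSED
  event#17 t=42ms outcome=S: state=CLOSED
  event#18 t=46ms outcome=F: state=CLOSED
  event#19 t=47ms outcome=S: state=CLOSED

Answer: CCCCCCCCCCCCCCCCCCC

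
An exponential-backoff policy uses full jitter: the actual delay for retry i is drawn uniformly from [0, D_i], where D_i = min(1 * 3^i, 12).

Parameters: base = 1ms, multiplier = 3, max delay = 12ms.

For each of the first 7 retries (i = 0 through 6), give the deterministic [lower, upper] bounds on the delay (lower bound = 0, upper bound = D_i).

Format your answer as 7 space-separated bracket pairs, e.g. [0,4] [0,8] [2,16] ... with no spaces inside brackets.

Answer: [0,1] [0,3] [0,9] [0,12] [0,12] [0,12] [0,12]

Derivation:
Computing bounds per retry:
  i=0: D_i=min(1*3^0,12)=1, bounds=[0,1]
  i=1: D_i=min(1*3^1,12)=3, bounds=[0,3]
  i=2: D_i=min(1*3^2,12)=9, bounds=[0,9]
  i=3: D_i=min(1*3^3,12)=12, bounds=[0,12]
  i=4: D_i=min(1*3^4,12)=12, bounds=[0,12]
  i=5: D_i=min(1*3^5,12)=12, bounds=[0,12]
  i=6: D_i=min(1*3^6,12)=12, bounds=[0,12]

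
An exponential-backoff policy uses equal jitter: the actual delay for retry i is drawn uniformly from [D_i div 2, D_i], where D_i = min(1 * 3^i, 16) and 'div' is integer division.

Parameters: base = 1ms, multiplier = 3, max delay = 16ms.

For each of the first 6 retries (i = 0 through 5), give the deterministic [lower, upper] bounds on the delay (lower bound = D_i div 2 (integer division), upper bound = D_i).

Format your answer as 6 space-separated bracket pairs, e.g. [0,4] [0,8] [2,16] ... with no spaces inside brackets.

Computing bounds per retry:
  i=0: D_i=min(1*3^0,16)=1, bounds=[0,1]
  i=1: D_i=min(1*3^1,16)=3, bounds=[1,3]
  i=2: D_i=min(1*3^2,16)=9, bounds=[4,9]
  i=3: D_i=min(1*3^3,16)=16, bounds=[8,16]
  i=4: D_i=min(1*3^4,16)=16, bounds=[8,16]
  i=5: D_i=min(1*3^5,16)=16, bounds=[8,16]

Answer: [0,1] [1,3] [4,9] [8,16] [8,16] [8,16]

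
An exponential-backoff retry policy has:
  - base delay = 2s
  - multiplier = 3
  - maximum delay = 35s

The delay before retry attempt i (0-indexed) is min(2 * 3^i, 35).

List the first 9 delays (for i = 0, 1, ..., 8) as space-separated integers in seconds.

Computing each delay:
  i=0: min(2*3^0, 35) = 2
  i=1: min(2*3^1, 35) = 6
  i=2: min(2*3^2, 35) = 18
  i=3: min(2*3^3, 35) = 35
  i=4: min(2*3^4, 35) = 35
  i=5: min(2*3^5, 35) = 35
  i=6: min(2*3^6, 35) = 35
  i=7: min(2*3^7, 35) = 35
  i=8: min(2*3^8, 35) = 35

Answer: 2 6 18 35 35 35 35 35 35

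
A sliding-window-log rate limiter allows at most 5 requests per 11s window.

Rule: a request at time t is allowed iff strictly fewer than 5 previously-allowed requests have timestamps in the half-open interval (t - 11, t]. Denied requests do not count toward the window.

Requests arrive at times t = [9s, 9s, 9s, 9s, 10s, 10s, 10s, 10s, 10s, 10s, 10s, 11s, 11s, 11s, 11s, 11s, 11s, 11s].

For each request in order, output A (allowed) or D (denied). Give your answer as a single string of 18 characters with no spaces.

Answer: AAAAADDDDDDDDDDDDD

Derivation:
Tracking allowed requests in the window:
  req#1 t=9s: ALLOW
  req#2 t=9s: ALLOW
  req#3 t=9s: ALLOW
  req#4 t=9s: ALLOW
  req#5 t=10s: ALLOW
  req#6 t=10s: DENY
  req#7 t=10s: DENY
  req#8 t=10s: DENY
  req#9 t=10s: DENY
  req#10 t=10s: DENY
  req#11 t=10s: DENY
  req#12 t=11s: DENY
  req#13 t=11s: DENY
  req#14 t=11s: DENY
  req#15 t=11s: DENY
  req#16 t=11s: DENY
  req#17 t=11s: DENY
  req#18 t=11s: DENY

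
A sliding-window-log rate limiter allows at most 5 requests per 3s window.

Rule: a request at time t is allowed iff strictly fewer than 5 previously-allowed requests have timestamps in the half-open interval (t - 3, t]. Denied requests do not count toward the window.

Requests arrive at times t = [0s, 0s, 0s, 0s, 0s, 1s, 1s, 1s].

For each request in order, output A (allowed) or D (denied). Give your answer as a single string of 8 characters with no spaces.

Tracking allowed requests in the window:
  req#1 t=0s: ALLOW
  req#2 t=0s: ALLOW
  req#3 t=0s: ALLOW
  req#4 t=0s: ALLOW
  req#5 t=0s: ALLOW
  req#6 t=1s: DENY
  req#7 t=1s: DENY
  req#8 t=1s: DENY

Answer: AAAAADDD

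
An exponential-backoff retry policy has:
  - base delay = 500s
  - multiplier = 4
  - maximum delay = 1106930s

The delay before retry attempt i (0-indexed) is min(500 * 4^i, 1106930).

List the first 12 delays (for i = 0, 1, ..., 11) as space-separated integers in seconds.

Computing each delay:
  i=0: min(500*4^0, 1106930) = 500
  i=1: min(500*4^1, 1106930) = 2000
  i=2: min(500*4^2, 1106930) = 8000
  i=3: min(500*4^3, 1106930) = 32000
  i=4: min(500*4^4, 1106930) = 128000
  i=5: min(500*4^5, 1106930) = 512000
  i=6: min(500*4^6, 1106930) = 1106930
  i=7: min(500*4^7, 1106930) = 1106930
  i=8: min(500*4^8, 1106930) = 1106930
  i=9: min(500*4^9, 1106930) = 1106930
  i=10: min(500*4^10, 1106930) = 1106930
  i=11: min(500*4^11, 1106930) = 1106930

Answer: 500 2000 8000 32000 128000 512000 1106930 1106930 1106930 1106930 1106930 1106930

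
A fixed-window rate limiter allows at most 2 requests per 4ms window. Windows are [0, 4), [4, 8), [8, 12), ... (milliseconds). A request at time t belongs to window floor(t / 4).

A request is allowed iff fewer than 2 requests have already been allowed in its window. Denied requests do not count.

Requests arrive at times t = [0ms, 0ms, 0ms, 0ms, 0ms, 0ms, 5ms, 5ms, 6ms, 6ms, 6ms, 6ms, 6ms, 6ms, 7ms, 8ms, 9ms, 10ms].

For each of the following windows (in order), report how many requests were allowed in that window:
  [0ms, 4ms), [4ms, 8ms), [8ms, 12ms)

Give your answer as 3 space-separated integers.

Answer: 2 2 2

Derivation:
Processing requests:
  req#1 t=0ms (window 0): ALLOW
  req#2 t=0ms (window 0): ALLOW
  req#3 t=0ms (window 0): DENY
  req#4 t=0ms (window 0): DENY
  req#5 t=0ms (window 0): DENY
  req#6 t=0ms (window 0): DENY
  req#7 t=5ms (window 1): ALLOW
  req#8 t=5ms (window 1): ALLOW
  req#9 t=6ms (window 1): DENY
  req#10 t=6ms (window 1): DENY
  req#11 t=6ms (window 1): DENY
  req#12 t=6ms (window 1): DENY
  req#13 t=6ms (window 1): DENY
  req#14 t=6ms (window 1): DENY
  req#15 t=7ms (window 1): DENY
  req#16 t=8ms (window 2): ALLOW
  req#17 t=9ms (window 2): ALLOW
  req#18 t=10ms (window 2): DENY

Allowed counts by window: 2 2 2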